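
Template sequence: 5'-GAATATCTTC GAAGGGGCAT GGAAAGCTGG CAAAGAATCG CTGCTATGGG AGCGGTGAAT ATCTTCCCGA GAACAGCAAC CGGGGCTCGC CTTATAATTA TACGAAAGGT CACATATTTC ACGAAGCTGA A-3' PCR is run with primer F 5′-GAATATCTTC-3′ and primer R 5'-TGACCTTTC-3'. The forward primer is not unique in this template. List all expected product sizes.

112 bp, 56 bp

The forward primer GAATATCTTC matches the top strand at positions 1–10, 57–66.
The reverse primer's reverse complement is GAAAGGTCA, matching at positions 104–112.
Each forward site pairs with the reverse site to give a product ending at position 112: sizes 112, 56 bp.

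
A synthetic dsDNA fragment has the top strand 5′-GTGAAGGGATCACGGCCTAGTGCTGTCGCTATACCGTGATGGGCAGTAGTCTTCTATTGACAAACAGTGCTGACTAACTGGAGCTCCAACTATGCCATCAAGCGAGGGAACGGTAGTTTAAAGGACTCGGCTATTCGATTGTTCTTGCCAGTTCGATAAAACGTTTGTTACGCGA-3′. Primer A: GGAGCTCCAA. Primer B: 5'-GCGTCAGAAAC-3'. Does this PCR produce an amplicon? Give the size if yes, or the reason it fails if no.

No product — primer B has no binding site in the template.

Primer B (GCGTCAGAAAC) does not match the top strand, and its reverse complement GTTTCTGACGC does not match either.
With no annealing site for primer B, no amplification occurs.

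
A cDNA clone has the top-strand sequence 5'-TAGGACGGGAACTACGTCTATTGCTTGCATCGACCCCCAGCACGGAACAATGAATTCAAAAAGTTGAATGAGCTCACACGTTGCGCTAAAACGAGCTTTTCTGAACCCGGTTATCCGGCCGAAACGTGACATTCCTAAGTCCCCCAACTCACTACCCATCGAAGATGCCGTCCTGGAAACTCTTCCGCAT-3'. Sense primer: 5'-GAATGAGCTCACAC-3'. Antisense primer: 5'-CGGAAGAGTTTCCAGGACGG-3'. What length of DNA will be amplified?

Forward primer GAATGAGCTCACAC is found on the top strand at positions 66–79.
Taking the reverse complement of CGGAAGAGTTTCCAGGACGG gives CCGTCCTGGAAACTCTTCCG, found at positions 168–187 on the template; the primer anneals here to the top strand with its 3' end pointing upstream.
Product length = (reverse-primer end) − (forward-primer start) + 1 = 187 − 66 + 1 = 122 bp.

122 bp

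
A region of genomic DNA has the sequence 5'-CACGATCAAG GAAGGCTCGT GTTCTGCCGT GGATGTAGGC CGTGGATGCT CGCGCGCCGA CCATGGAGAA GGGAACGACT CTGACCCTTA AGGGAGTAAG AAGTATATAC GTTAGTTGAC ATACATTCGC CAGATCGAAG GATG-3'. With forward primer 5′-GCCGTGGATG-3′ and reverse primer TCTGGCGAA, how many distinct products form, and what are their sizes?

Two products: 109 bp, 96 bp

The forward primer GCCGTGGATG matches the top strand at positions 26–35, 39–48.
The reverse primer's reverse complement is TTCGCCAGA, matching at positions 126–134.
Each forward site pairs with the reverse site to give a product ending at position 134: sizes 109, 96 bp.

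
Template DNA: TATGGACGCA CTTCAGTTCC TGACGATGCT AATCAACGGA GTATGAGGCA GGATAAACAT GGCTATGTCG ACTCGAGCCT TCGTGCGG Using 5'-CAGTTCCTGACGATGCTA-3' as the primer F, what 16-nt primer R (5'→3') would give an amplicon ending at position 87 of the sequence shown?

5'-CGCACGAAGGCTCGAG-3'

The forward primer binds at positions 14–31; the product's 3' end on the top strand is position 87.
The reverse primer anneals to the top strand over positions 72–87, i.e. to CTCGAGCCTTCGTGCG.
Its sequence written 5'→3' is the reverse complement: CGCACGAAGGCTCGAG.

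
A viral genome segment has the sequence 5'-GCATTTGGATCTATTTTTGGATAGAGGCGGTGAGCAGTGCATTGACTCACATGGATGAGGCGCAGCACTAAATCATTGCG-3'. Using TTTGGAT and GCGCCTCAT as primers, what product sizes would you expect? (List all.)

The forward primer TTTGGAT matches the top strand at positions 4–10, 16–22.
The reverse primer's reverse complement is ATGAGGCGC, matching at positions 55–63.
Each forward site pairs with the reverse site to give a product ending at position 63: sizes 60, 48 bp.

60 bp, 48 bp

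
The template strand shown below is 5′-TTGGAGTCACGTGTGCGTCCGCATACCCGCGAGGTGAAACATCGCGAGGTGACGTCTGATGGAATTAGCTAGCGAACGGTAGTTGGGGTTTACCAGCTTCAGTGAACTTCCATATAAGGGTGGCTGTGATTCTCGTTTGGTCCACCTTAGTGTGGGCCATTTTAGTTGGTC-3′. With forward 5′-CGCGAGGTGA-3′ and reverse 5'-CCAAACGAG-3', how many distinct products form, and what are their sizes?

Two products: 113 bp, 98 bp

The forward primer CGCGAGGTGA matches the top strand at positions 28–37, 43–52.
The reverse primer's reverse complement is CTCGTTTGG, matching at positions 132–140.
Each forward site pairs with the reverse site to give a product ending at position 140: sizes 113, 98 bp.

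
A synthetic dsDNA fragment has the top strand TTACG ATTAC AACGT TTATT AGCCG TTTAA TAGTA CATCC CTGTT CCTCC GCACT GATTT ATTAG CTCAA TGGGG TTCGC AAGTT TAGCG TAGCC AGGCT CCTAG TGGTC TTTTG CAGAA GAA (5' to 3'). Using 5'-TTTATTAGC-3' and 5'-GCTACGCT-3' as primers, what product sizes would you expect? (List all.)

80 bp, 37 bp

The forward primer TTTATTAGC matches the top strand at positions 15–23, 58–66.
The reverse primer's reverse complement is AGCGTAGC, matching at positions 87–94.
Each forward site pairs with the reverse site to give a product ending at position 94: sizes 80, 37 bp.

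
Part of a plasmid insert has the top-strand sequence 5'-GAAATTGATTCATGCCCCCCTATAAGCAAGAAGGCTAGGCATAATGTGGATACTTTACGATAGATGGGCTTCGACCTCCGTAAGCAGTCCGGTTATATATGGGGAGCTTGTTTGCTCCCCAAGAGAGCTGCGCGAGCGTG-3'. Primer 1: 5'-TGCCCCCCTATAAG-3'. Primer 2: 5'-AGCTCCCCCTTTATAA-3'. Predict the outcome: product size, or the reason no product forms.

No product — primer 2 has no binding site in the template.

Primer 2 (AGCTCCCCCTTTATAA) does not match the top strand, and its reverse complement TTATAAAGGGGGAGCT does not match either.
With no annealing site for primer 2, no amplification occurs.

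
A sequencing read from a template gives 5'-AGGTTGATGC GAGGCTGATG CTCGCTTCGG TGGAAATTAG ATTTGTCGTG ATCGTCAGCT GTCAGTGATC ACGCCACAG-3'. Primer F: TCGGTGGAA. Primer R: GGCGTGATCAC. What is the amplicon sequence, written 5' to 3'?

The forward primer matches the template at positions 27–35.
Reverse complement of the reverse primer: GTGATCACGCC. This occurs on the top strand at positions 65–75.
The product is the template from position 27 through 75 (49 bp).

5'-TCGGTGGAAATTAGATTTGTCGTGATCGTCAGCTGTCAGTGATCACGCC-3'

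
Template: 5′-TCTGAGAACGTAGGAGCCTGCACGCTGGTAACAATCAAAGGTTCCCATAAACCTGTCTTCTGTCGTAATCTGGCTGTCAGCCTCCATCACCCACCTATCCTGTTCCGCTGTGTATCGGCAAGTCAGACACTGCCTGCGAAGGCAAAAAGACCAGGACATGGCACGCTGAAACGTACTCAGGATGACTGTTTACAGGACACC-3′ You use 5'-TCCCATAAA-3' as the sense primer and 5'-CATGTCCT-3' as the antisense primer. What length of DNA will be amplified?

Scanning the template, TCCCATAAA occurs at positions 43–51; this primer anneals to the bottom strand there with its 3' end pointing downstream.
Reverse complement of the reverse primer: AGGACATG. This occurs on the top strand at positions 153–160.
The product runs from position 43 to position 160, so its length is 160 − 43 + 1 = 118 bp.

118 bp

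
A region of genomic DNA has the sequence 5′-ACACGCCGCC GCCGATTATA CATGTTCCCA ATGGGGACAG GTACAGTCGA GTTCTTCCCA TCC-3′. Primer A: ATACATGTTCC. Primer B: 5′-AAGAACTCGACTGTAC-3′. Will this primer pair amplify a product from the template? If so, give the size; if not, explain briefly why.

Yes — a 39 bp product.

Primer A (ATACATGTTCC) matches the top strand at positions 18–28; it acts as a forward primer.
Primer B's reverse complement is GTACAGTCGAGTTCTT, matching the top strand at positions 41–56; it acts as a reverse primer.
The 3' ends face each other across positions 18–56, giving a 39 bp product.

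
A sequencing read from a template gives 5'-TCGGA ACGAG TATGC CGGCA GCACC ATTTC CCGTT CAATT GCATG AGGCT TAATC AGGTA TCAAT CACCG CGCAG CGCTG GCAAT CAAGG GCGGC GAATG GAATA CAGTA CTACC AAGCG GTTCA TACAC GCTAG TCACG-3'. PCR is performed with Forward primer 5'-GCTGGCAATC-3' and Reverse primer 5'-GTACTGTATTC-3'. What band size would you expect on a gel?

Scanning the template, GCTGGCAATC occurs at positions 77–86; this primer anneals to the bottom strand there with its 3' end pointing downstream.
Reverse complement of the reverse primer: GAATACAGTAC. This occurs on the top strand at positions 101–111.
The product runs from position 77 to position 111, so its length is 111 − 77 + 1 = 35 bp.

35 bp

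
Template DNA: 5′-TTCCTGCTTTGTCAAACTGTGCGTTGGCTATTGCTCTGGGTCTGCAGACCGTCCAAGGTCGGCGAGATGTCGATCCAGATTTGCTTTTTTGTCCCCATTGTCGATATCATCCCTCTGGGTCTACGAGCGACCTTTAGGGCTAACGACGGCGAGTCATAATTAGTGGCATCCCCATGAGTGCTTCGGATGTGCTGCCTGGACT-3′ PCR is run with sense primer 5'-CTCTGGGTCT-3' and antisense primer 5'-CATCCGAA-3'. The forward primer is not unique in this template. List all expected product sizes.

156 bp, 77 bp

The forward primer CTCTGGGTCT matches the top strand at positions 34–43, 113–122.
The reverse primer's reverse complement is TTCGGATG, matching at positions 182–189.
Each forward site pairs with the reverse site to give a product ending at position 189: sizes 156, 77 bp.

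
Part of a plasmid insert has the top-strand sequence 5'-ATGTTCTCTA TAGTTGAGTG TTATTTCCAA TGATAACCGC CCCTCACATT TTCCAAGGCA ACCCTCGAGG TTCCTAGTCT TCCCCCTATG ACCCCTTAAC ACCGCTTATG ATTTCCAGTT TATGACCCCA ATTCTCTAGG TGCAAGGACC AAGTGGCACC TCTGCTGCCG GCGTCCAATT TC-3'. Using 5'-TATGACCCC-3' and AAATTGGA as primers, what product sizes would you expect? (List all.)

The forward primer TATGACCCC matches the top strand at positions 87–95, 121–129.
The reverse primer's reverse complement is TCCAATTT, matching at positions 174–181.
Each forward site pairs with the reverse site to give a product ending at position 181: sizes 95, 61 bp.

95 bp, 61 bp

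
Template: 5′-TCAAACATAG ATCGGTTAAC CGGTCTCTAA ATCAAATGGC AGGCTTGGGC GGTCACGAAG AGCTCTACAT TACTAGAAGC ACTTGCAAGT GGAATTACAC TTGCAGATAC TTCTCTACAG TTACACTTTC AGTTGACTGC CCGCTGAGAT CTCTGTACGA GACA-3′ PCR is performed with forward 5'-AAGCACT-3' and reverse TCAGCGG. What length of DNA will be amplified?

71 bp

The forward primer matches the template at positions 77–83.
Reverse complement of the reverse primer: CCGCTGA. This occurs on the top strand at positions 141–147.
The product runs from position 77 to position 147, so its length is 147 − 77 + 1 = 71 bp.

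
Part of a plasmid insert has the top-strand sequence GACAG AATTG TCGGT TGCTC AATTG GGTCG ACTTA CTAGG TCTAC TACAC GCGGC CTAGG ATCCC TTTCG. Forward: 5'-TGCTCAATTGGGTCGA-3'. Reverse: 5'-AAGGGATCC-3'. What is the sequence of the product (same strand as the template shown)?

The forward primer matches the template at positions 16–31.
Taking the reverse complement of AAGGGATCC gives GGATCCCTT, found at positions 59–67 on the template; the primer anneals here to the top strand with its 3' end pointing upstream.
The product is the template from position 16 through 67 (52 bp).

5'-TGCTCAATTGGGTCGACTTACTAGGTCTACTACACGCGGCCTAGGATCCCTT-3'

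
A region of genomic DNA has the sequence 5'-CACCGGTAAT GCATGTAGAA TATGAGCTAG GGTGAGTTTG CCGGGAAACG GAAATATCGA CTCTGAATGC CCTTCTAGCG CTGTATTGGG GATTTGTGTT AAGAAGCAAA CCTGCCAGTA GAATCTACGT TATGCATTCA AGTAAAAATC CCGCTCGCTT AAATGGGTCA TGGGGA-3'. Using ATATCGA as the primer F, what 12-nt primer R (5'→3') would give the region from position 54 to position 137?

The product's 3' end on the top strand is position 137.
The reverse primer anneals to the top strand over positions 126–137, i.e. to TACGTTATGCAT.
Its sequence written 5'→3' is the reverse complement: ATGCATAACGTA.

5'-ATGCATAACGTA-3'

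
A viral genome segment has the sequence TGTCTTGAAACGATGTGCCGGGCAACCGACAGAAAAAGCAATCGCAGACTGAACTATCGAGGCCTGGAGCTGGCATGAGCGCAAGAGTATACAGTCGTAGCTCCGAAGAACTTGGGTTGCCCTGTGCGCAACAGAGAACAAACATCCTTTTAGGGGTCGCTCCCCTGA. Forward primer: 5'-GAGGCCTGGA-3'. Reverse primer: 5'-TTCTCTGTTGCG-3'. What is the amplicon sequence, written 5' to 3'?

The forward primer matches the template at positions 59–68.
The reverse primer's reverse complement is CGCAACAGAGAA, which matches the template at positions 127–138.
The product is the template from position 59 through 138 (80 bp).

5'-GAGGCCTGGAGCTGGCATGAGCGCAAGAGTATACAGTCGTAGCTCCGAAGAACTTGGGTTGCCCTGTGCGCAACAGAGAA-3'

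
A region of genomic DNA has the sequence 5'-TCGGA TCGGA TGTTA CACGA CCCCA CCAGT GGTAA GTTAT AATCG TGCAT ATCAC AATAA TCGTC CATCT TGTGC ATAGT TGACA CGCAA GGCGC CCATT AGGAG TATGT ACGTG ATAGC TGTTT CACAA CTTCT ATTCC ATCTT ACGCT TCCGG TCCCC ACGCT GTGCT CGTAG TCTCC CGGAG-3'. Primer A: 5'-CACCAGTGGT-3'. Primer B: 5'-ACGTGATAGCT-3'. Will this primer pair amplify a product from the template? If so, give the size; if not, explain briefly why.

No product — both primers anneal to the same strand and extend in the same direction.

Primer A (CACCAGTGGT) matches the top strand at positions 24–33 (3' end points downstream).
Primer B (ACGTGATAGCT) also matches the top strand directly, at positions 111–121 — its reverse complement AGCTATCACGT is not present.
Both primers anneal to the bottom strand with 3' ends pointing the same way, so neither can prime synthesis back toward the other.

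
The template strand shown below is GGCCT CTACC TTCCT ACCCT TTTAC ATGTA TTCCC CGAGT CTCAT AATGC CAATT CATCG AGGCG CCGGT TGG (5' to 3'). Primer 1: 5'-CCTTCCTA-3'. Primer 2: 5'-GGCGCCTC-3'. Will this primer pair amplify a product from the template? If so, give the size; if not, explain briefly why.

Yes — a 59 bp product.

Primer 1 (CCTTCCTA) matches the top strand at positions 9–16; it acts as a forward primer.
Primer 2's reverse complement is GAGGCGCC, matching the top strand at positions 60–67; it acts as a reverse primer.
The 3' ends face each other across positions 9–67, giving a 59 bp product.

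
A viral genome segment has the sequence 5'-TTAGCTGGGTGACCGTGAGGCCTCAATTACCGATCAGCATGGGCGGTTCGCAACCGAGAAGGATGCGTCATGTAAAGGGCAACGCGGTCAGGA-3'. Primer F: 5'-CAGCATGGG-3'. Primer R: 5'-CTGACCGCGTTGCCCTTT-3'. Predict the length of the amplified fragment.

57 bp

Scanning the template, CAGCATGGG occurs at positions 35–43; this primer anneals to the bottom strand there with its 3' end pointing downstream.
Taking the reverse complement of CTGACCGCGTTGCCCTTT gives AAAGGGCAACGCGGTCAG, found at positions 74–91 on the template; the primer anneals here to the top strand with its 3' end pointing upstream.
Amplicon spans positions 35–91: 57 bp.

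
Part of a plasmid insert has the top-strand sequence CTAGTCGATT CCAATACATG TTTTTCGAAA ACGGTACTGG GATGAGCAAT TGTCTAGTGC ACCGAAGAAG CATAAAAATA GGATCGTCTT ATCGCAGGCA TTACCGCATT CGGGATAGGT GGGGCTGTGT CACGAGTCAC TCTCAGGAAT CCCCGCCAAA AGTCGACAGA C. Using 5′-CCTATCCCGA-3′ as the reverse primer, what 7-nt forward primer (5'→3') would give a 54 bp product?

The reverse primer's reverse complement TCGGGATAGG matches the template at positions 110–119, so the product ends at position 119.
A 54 bp product then starts at position 119 − 54 + 1 = 66.
The forward primer is identical to the top strand there: AGAAGCA.

5'-AGAAGCA-3'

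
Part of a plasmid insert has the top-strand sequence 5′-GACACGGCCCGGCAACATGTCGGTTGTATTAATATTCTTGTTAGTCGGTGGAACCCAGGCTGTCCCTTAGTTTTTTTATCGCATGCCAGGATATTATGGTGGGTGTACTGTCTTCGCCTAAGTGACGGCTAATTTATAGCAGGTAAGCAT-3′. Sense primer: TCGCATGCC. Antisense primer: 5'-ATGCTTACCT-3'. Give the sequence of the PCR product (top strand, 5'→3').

5'-TCGCATGCCAGGATATTATGGTGGGTGTACTGTCTTCGCCTAAGTGACGGCTAATTTATAGCAGGTAAGCAT-3'

The forward primer matches the template at positions 79–87.
The reverse primer's reverse complement is AGGTAAGCAT, which matches the template at positions 141–150.
The product is the template from position 79 through 150 (72 bp).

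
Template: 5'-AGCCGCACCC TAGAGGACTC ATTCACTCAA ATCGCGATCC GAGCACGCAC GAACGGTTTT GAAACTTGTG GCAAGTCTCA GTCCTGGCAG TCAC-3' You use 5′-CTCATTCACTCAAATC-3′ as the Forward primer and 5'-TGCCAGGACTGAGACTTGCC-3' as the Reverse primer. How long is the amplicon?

72 bp

The forward primer matches the template at positions 18–33.
The reverse primer's reverse complement is GGCAAGTCTCAGTCCTGGCA, which matches the template at positions 70–89.
The product runs from position 18 to position 89, so its length is 89 − 18 + 1 = 72 bp.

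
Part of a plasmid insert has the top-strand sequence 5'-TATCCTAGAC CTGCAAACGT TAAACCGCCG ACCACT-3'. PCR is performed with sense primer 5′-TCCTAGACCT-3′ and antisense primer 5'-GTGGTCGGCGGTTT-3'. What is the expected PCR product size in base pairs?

Scanning the template, TCCTAGACCT occurs at positions 3–12; this primer anneals to the bottom strand there with its 3' end pointing downstream.
Reverse complement of the reverse primer: AAACCGCCGACCAC. This occurs on the top strand at positions 22–35.
The product runs from position 3 to position 35, so its length is 35 − 3 + 1 = 33 bp.

33 bp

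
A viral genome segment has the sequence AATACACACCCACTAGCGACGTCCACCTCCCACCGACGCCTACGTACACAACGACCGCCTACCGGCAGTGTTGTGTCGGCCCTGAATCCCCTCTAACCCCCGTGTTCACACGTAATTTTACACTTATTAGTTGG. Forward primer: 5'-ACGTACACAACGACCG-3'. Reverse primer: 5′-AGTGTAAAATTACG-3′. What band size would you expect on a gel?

Forward primer ACGTACACAACGACCG is found on the top strand at positions 42–57.
Reverse complement of the reverse primer: CGTAATTTTACACT. This occurs on the top strand at positions 111–124.
The product runs from position 42 to position 124, so its length is 124 − 42 + 1 = 83 bp.

83 bp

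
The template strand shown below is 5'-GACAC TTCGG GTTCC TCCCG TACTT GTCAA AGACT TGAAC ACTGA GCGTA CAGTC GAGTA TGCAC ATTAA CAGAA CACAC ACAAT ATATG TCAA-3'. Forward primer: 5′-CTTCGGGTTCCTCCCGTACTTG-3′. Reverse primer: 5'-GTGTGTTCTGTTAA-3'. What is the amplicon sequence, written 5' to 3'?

5'-CTTCGGGTTCCTCCCGTACTTGTCAAAGACTTGAACACTGAGCGTACAGTCGAGTATGCACATTAACAGAACACAC-3'

The forward primer matches the template at positions 5–26.
Reverse complement of the reverse primer: TTAACAGAACACAC. This occurs on the top strand at positions 67–80.
The product is the template from position 5 through 80 (76 bp).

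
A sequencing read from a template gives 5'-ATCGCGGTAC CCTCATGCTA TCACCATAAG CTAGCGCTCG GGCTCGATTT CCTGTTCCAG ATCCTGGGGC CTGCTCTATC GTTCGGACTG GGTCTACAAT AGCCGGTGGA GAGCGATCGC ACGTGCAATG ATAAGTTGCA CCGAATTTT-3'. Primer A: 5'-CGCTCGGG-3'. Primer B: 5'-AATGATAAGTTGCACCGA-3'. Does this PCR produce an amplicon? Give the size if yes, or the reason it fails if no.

Primer A (CGCTCGGG) matches the top strand at positions 35–42 (3' end points downstream).
Primer B (AATGATAAGTTGCACCGA) also matches the top strand directly, at positions 127–144 — its reverse complement TCGGTGCAACTTATCATT is not present.
Both primers anneal to the bottom strand with 3' ends pointing the same way, so neither can prime synthesis back toward the other.

No product — both primers anneal to the same strand and extend in the same direction.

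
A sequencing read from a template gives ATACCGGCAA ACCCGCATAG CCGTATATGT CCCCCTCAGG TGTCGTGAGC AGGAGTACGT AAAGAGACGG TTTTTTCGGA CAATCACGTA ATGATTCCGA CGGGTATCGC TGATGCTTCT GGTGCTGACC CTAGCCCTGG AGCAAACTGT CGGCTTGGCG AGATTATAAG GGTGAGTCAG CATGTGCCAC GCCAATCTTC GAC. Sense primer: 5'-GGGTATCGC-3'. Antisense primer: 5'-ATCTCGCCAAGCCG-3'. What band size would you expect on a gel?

Forward primer GGGTATCGC is found on the top strand at positions 102–110.
The reverse primer's reverse complement is CGGCTTGGCGAGAT, which matches the template at positions 151–164.
Amplicon spans positions 102–164: 63 bp.

63 bp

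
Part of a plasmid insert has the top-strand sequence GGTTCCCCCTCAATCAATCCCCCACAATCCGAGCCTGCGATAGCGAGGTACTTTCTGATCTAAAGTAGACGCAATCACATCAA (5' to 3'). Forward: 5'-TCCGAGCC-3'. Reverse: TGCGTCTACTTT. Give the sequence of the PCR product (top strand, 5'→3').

The forward primer matches the template at positions 28–35.
Taking the reverse complement of TGCGTCTACTTT gives AAAGTAGACGCA, found at positions 62–73 on the template; the primer anneals here to the top strand with its 3' end pointing upstream.
The product is the template from position 28 through 73 (46 bp).

5'-TCCGAGCCTGCGATAGCGAGGTACTTTCTGATCTAAAGTAGACGCA-3'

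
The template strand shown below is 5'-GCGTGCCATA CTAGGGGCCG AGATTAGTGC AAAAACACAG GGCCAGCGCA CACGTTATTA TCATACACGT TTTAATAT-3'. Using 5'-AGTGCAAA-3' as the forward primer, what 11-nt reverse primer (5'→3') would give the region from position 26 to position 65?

5'-TATGATAATAA-3'

The product's 3' end on the top strand is position 65.
The reverse primer anneals to the top strand over positions 55–65, i.e. to TTATTATCATA.
Its sequence written 5'→3' is the reverse complement: TATGATAATAA.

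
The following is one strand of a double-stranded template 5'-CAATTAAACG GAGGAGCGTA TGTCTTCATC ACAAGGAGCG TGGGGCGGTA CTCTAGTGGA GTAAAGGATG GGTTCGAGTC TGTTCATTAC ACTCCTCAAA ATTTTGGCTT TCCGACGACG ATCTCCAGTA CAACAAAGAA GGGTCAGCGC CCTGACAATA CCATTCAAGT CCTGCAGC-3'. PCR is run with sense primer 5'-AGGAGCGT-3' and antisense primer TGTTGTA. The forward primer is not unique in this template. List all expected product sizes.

124 bp, 102 bp

The forward primer AGGAGCGT matches the top strand at positions 12–19, 34–41.
The reverse primer's reverse complement is TACAACA, matching at positions 129–135.
Each forward site pairs with the reverse site to give a product ending at position 135: sizes 124, 102 bp.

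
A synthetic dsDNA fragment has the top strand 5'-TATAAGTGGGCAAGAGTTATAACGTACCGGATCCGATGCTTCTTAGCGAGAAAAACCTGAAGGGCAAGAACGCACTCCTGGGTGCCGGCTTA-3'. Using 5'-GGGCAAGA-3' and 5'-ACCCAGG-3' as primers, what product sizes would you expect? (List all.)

76 bp, 22 bp

The forward primer GGGCAAGA matches the top strand at positions 8–15, 62–69.
The reverse primer's reverse complement is CCTGGGT, matching at positions 77–83.
Each forward site pairs with the reverse site to give a product ending at position 83: sizes 76, 22 bp.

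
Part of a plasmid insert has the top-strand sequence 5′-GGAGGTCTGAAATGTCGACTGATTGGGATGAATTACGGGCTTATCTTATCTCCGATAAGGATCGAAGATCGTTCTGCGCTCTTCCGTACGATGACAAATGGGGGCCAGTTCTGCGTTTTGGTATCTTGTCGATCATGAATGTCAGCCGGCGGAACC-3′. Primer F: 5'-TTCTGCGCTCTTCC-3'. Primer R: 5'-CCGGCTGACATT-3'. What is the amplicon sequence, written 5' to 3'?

The forward primer matches the template at positions 72–85.
The reverse primer's reverse complement is AATGTCAGCCGG, which matches the template at positions 138–149.
The product is the template from position 72 through 149 (78 bp).

5'-TTCTGCGCTCTTCCGTACGATGACAAATGGGGGCCAGTTCTGCGTTTTGGTATCTTGTCGATCATGAATGTCAGCCGG-3'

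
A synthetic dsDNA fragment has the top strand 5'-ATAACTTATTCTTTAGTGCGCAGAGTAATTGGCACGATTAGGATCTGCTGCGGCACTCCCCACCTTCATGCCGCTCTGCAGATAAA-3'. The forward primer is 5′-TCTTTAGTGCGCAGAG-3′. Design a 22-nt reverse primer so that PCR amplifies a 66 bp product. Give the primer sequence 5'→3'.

5'-AGCGGCATGAAGGTGGGGAGTG-3'

The forward primer binds at positions 10–25, so a 66 bp product ends at position 10 + 66 − 1 = 75.
The reverse primer anneals to the top strand over positions 54–75, i.e. to CACTCCCCACCTTCATGCCGCT.
Its sequence written 5'→3' is the reverse complement: AGCGGCATGAAGGTGGGGAGTG.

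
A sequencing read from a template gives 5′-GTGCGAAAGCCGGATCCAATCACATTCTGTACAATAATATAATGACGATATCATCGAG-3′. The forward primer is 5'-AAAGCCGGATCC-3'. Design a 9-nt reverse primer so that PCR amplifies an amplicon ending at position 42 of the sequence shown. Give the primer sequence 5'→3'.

The forward primer binds at positions 6–17; the product's 3' end on the top strand is position 42.
The reverse primer anneals to the top strand over positions 34–42, i.e. to ATAATATAA.
Its sequence written 5'→3' is the reverse complement: TTATATTAT.

5'-TTATATTAT-3'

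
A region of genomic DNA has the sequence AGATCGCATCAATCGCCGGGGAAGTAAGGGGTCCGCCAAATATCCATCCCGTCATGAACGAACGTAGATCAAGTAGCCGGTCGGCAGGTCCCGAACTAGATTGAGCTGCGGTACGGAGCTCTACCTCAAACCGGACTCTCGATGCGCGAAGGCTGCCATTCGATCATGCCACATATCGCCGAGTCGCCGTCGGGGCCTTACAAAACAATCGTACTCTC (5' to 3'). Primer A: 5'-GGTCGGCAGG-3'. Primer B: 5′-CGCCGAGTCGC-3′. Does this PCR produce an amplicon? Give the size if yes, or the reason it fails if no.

No product — both primers anneal to the same strand and extend in the same direction.

Primer A (GGTCGGCAGG) matches the top strand at positions 79–88 (3' end points downstream).
Primer B (CGCCGAGTCGC) also matches the top strand directly, at positions 177–187 — its reverse complement GCGACTCGGCG is not present.
Both primers anneal to the bottom strand with 3' ends pointing the same way, so neither can prime synthesis back toward the other.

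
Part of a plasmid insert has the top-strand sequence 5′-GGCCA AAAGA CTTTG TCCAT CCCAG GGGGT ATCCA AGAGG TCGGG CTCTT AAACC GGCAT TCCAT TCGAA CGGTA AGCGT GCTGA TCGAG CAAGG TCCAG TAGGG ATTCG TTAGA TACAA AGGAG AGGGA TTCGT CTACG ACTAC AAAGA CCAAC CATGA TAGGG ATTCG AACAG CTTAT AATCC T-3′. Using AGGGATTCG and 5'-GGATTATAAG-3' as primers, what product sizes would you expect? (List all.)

The forward primer AGGGATTCG matches the top strand at positions 102–110, 126–134, 162–170.
The reverse primer's reverse complement is CTTATAATCC, matching at positions 176–185.
Each forward site pairs with the reverse site to give a product ending at position 185: sizes 84, 60, 24 bp.

84 bp, 60 bp, 24 bp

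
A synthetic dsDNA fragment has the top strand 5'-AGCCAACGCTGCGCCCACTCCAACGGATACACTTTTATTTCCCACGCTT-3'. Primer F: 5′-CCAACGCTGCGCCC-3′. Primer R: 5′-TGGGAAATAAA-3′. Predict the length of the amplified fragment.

42 bp

The forward primer matches the template at positions 3–16.
Reverse complement of the reverse primer: TTTATTTCCCA. This occurs on the top strand at positions 34–44.
Product length = (reverse-primer end) − (forward-primer start) + 1 = 44 − 3 + 1 = 42 bp.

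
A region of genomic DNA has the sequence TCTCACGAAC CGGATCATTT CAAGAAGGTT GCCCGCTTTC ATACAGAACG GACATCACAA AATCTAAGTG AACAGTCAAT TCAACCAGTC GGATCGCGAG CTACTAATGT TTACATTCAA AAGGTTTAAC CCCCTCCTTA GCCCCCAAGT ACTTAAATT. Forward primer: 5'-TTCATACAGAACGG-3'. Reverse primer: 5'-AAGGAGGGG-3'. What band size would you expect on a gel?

102 bp

The forward primer matches the template at positions 38–51.
Reverse complement of the reverse primer: CCCCTCCTT. This occurs on the top strand at positions 131–139.
Amplicon spans positions 38–139: 102 bp.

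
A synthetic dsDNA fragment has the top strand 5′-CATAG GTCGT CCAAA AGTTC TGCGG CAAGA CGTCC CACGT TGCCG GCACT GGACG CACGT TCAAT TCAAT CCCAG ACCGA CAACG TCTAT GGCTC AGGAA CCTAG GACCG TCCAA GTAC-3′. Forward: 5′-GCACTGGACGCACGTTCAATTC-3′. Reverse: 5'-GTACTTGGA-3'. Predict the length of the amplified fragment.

74 bp

Forward primer GCACTGGACGCACGTTCAATTC is found on the top strand at positions 46–67.
The reverse primer's reverse complement is TCCAAGTAC, which matches the template at positions 111–119.
Product length = (reverse-primer end) − (forward-primer start) + 1 = 119 − 46 + 1 = 74 bp.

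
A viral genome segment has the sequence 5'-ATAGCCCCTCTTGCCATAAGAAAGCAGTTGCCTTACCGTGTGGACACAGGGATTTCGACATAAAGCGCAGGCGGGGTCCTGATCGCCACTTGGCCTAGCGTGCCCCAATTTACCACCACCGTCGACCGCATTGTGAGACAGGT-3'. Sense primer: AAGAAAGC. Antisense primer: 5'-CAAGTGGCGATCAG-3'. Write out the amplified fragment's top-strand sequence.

5'-AAGAAAGCAGTTGCCTTACCGTGTGGACACAGGGATTTCGACATAAAGCGCAGGCGGGGTCCTGATCGCCACTTG-3'

Forward primer AAGAAAGC is found on the top strand at positions 18–25.
Taking the reverse complement of CAAGTGGCGATCAG gives CTGATCGCCACTTG, found at positions 79–92 on the template; the primer anneals here to the top strand with its 3' end pointing upstream.
The product is the template from position 18 through 92 (75 bp).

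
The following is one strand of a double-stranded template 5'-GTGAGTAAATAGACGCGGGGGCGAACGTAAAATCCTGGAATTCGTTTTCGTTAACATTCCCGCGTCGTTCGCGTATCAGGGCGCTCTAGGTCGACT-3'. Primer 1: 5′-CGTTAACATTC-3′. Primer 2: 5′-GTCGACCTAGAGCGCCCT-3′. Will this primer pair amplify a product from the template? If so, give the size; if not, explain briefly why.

Yes — a 47 bp product.

Primer 1 (CGTTAACATTC) matches the top strand at positions 49–59; it acts as a forward primer.
Primer 2's reverse complement is AGGGCGCTCTAGGTCGAC, matching the top strand at positions 78–95; it acts as a reverse primer.
The 3' ends face each other across positions 49–95, giving a 47 bp product.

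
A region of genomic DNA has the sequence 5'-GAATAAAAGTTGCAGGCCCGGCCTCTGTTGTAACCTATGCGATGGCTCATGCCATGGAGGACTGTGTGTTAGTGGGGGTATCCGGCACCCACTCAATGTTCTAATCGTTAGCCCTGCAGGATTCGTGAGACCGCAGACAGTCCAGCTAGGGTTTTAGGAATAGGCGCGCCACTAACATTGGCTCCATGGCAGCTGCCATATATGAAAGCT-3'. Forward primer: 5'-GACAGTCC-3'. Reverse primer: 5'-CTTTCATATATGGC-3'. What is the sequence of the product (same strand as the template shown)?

Forward primer GACAGTCC is found on the top strand at positions 136–143.
Taking the reverse complement of CTTTCATATATGGC gives GCCATATATGAAAG, found at positions 195–208 on the template; the primer anneals here to the top strand with its 3' end pointing upstream.
The product is the template from position 136 through 208 (73 bp).

5'-GACAGTCCAGCTAGGGTTTTAGGAATAGGCGCGCCACTAACATTGGCTCCATGGCAGCTGCCATATATGAAAG-3'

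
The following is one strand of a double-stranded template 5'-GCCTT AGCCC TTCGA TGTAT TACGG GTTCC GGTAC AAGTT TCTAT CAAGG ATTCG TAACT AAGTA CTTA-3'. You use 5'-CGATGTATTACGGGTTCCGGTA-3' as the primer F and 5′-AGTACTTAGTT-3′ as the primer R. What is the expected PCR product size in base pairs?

Forward primer CGATGTATTACGGGTTCCGGTA is found on the top strand at positions 13–34.
Taking the reverse complement of AGTACTTAGTT gives AACTAAGTACT, found at positions 57–67 on the template; the primer anneals here to the top strand with its 3' end pointing upstream.
Amplicon spans positions 13–67: 55 bp.

55 bp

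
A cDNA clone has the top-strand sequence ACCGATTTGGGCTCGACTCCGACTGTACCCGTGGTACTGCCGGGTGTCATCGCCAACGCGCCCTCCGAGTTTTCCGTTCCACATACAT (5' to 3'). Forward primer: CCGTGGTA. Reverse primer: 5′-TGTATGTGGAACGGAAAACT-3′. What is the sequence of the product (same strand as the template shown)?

Scanning the template, CCGTGGTA occurs at positions 29–36; this primer anneals to the bottom strand there with its 3' end pointing downstream.
Reverse complement of the reverse primer: AGTTTTCCGTTCCACATACA. This occurs on the top strand at positions 68–87.
The product is the template from position 29 through 87 (59 bp).

5'-CCGTGGTACTGCCGGGTGTCATCGCCAACGCGCCCTCCGAGTTTTCCGTTCCACATACA-3'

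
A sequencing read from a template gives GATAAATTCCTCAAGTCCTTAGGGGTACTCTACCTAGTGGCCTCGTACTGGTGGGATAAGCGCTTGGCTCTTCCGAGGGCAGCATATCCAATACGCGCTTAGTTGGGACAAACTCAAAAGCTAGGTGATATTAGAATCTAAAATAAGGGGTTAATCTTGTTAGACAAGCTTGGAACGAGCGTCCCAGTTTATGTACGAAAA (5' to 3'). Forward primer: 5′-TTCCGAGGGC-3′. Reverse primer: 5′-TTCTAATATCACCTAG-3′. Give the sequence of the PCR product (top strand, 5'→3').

The forward primer matches the template at positions 71–80.
Reverse complement of the reverse primer: CTAGGTGATATTAGAA. This occurs on the top strand at positions 121–136.
The product is the template from position 71 through 136 (66 bp).

5'-TTCCGAGGGCAGCATATCCAATACGCGCTTAGTTGGGACAAACTCAAAAGCTAGGTGATATTAGAA-3'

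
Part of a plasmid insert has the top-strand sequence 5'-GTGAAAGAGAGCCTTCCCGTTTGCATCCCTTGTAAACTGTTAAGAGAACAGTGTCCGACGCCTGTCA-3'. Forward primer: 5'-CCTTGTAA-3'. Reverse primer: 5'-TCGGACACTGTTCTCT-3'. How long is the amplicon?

Scanning the template, CCTTGTAA occurs at positions 28–35; this primer anneals to the bottom strand there with its 3' end pointing downstream.
Taking the reverse complement of TCGGACACTGTTCTCT gives AGAGAACAGTGTCCGA, found at positions 43–58 on the template; the primer anneals here to the top strand with its 3' end pointing upstream.
The product runs from position 28 to position 58, so its length is 58 − 28 + 1 = 31 bp.

31 bp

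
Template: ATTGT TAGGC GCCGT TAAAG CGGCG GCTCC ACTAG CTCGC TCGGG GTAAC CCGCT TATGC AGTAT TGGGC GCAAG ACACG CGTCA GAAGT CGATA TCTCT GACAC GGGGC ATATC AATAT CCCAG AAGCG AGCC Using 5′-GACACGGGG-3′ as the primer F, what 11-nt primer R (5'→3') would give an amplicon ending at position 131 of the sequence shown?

The forward primer binds at positions 101–109; the product's 3' end on the top strand is position 131.
The reverse primer anneals to the top strand over positions 121–131, i.e. to CCCAGAAGCGA.
Its sequence written 5'→3' is the reverse complement: TCGCTTCTGGG.

5'-TCGCTTCTGGG-3'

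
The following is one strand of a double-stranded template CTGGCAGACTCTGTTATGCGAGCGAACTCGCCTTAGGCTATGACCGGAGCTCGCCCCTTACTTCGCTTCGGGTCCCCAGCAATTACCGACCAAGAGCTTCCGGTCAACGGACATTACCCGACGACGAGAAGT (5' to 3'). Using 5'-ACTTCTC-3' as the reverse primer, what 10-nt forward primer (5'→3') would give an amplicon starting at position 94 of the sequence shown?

The reverse primer's reverse complement GAGAAGT matches the template at positions 126–132; the product starts at position 94.
The forward primer is identical to the top strand over positions 94–103: GAGCTTCCGG.

5'-GAGCTTCCGG-3'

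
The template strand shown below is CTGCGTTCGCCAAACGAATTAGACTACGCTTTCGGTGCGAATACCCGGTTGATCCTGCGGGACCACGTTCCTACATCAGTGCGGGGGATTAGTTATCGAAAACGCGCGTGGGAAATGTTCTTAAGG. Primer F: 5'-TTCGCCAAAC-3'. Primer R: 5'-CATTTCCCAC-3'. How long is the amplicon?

112 bp

The forward primer matches the template at positions 6–15.
Taking the reverse complement of CATTTCCCAC gives GTGGGAAATG, found at positions 108–117 on the template; the primer anneals here to the top strand with its 3' end pointing upstream.
Product length = (reverse-primer end) − (forward-primer start) + 1 = 117 − 6 + 1 = 112 bp.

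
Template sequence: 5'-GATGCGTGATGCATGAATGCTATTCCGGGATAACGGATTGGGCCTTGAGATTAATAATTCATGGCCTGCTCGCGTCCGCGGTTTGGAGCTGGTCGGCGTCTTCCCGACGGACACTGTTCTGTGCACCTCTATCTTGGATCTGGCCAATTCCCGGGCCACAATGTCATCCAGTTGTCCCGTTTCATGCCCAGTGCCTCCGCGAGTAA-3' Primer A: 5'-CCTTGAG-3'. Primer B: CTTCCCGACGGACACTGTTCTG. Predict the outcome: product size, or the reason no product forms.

Primer A (CCTTGAG) matches the top strand at positions 43–49 (3' end points downstream).
Primer B (CTTCCCGACGGACACTGTTCTG) also matches the top strand directly, at positions 100–121 — its reverse complement CAGAACAGTGTCCGTCGGGAAG is not present.
Both primers anneal to the bottom strand with 3' ends pointing the same way, so neither can prime synthesis back toward the other.

No product — both primers anneal to the same strand and extend in the same direction.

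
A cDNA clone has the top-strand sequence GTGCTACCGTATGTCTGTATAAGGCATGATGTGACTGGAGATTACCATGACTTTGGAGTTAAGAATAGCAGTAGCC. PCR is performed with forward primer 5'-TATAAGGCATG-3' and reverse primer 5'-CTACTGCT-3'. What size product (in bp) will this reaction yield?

The forward primer matches the template at positions 18–28.
The reverse primer's reverse complement is AGCAGTAG, which matches the template at positions 67–74.
The product runs from position 18 to position 74, so its length is 74 − 18 + 1 = 57 bp.

57 bp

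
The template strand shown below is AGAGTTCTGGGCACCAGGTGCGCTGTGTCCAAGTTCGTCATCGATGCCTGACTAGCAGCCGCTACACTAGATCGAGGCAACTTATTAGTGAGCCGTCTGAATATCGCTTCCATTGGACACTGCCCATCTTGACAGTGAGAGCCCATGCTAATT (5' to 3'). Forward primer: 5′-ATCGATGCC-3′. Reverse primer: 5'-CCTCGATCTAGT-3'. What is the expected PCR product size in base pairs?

38 bp

Forward primer ATCGATGCC is found on the top strand at positions 40–48.
Taking the reverse complement of CCTCGATCTAGT gives ACTAGATCGAGG, found at positions 66–77 on the template; the primer anneals here to the top strand with its 3' end pointing upstream.
Product length = (reverse-primer end) − (forward-primer start) + 1 = 77 − 40 + 1 = 38 bp.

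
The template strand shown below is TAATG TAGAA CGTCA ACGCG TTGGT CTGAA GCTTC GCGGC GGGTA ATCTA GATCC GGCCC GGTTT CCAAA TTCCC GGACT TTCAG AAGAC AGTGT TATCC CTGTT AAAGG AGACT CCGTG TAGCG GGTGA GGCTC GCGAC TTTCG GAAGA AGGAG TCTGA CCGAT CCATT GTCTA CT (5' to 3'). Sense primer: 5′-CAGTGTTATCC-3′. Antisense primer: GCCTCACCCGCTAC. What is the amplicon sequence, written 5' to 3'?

Forward primer CAGTGTTATCC is found on the top strand at positions 90–100.
Reverse complement of the reverse primer: GTAGCGGGTGAGGC. This occurs on the top strand at positions 120–133.
The product is the template from position 90 through 133 (44 bp).

5'-CAGTGTTATCCCTGTTAAAGGAGACTCCGTGTAGCGGGTGAGGC-3'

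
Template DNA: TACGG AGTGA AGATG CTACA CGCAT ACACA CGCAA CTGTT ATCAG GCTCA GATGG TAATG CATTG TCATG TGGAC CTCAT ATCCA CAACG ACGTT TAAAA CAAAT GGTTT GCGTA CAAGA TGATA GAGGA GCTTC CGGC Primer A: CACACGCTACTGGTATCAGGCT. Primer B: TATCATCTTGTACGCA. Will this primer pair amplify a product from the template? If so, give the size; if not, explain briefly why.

No product — primer A has no binding site in the template.

Primer A (CACACGCTACTGGTATCAGGCT) does not match the top strand, and its reverse complement AGCCTGATACCAGTAGCGTGTG does not match either.
With no annealing site for primer A, no amplification occurs.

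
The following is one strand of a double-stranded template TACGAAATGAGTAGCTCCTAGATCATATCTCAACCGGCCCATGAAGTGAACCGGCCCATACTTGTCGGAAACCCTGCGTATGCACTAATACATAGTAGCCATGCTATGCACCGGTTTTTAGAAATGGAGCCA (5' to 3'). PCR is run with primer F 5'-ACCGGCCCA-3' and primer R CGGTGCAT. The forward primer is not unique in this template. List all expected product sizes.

The forward primer ACCGGCCCA matches the top strand at positions 33–41, 50–58.
The reverse primer's reverse complement is ATGCACCG, matching at positions 106–113.
Each forward site pairs with the reverse site to give a product ending at position 113: sizes 81, 64 bp.

81 bp, 64 bp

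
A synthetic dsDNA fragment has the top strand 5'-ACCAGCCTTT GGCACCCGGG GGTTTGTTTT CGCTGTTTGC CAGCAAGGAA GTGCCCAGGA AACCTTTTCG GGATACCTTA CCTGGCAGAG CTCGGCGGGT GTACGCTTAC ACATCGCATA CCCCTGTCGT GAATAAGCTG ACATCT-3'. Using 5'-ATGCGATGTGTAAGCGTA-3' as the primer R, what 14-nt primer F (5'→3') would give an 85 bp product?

The reverse primer's reverse complement TACGCTTACACATCGCAT matches the template at positions 102–119, so the product ends at position 119.
An 85 bp product then starts at position 119 − 85 + 1 = 35.
The forward primer is identical to the top strand there: GTTTGCCAGCAAGG.

5'-GTTTGCCAGCAAGG-3'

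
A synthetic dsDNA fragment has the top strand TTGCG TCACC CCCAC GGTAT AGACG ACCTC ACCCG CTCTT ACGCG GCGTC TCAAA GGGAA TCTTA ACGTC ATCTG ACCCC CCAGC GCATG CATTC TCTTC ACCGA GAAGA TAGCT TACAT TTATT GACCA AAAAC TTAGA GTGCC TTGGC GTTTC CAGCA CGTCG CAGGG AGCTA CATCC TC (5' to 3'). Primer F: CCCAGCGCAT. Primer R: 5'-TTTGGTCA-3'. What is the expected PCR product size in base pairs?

53 bp

Scanning the template, CCCAGCGCAT occurs at positions 80–89; this primer anneals to the bottom strand there with its 3' end pointing downstream.
Reverse complement of the reverse primer: TGACCAAA. This occurs on the top strand at positions 125–132.
Product length = (reverse-primer end) − (forward-primer start) + 1 = 132 − 80 + 1 = 53 bp.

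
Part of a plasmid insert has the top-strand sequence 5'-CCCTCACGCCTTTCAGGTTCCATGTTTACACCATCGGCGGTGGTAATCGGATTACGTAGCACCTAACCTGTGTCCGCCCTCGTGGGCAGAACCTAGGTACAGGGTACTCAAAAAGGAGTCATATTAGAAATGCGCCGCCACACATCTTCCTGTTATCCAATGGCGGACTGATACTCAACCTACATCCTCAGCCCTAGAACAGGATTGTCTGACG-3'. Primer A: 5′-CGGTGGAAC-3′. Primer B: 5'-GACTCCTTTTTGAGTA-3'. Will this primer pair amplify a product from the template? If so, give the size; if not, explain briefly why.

No product — primer A has no binding site in the template.

Primer A (CGGTGGAAC) does not match the top strand, and its reverse complement GTTCCACCG does not match either.
With no annealing site for primer A, no amplification occurs.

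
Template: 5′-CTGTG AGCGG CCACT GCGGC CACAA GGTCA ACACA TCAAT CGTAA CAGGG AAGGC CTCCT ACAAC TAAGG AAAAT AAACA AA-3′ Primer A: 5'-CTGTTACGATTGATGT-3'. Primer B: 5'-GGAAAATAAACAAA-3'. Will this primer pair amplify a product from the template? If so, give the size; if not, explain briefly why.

Primer A (CTGTTACGATTGATGT) has reverse complement ACATCAATCGTAACAG, which matches the top strand at positions 33–48; primer A anneals to the top strand there with its 3' end pointing upstream toward position 33.
Primer B (GGAAAATAAACAAA) matches the top strand directly at positions 69–82; it anneals to the bottom strand with its 3' end pointing downstream toward position 82.
The 3' ends diverge (primer A extends toward position 1, primer B toward position 82), so the primers never converge on a shared product.

No product — the primers' 3' ends point away from each other.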